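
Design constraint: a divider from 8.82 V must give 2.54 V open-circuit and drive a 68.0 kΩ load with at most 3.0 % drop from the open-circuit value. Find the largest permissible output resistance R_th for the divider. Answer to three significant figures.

Loading drop = R_th/(R_th + R_L) ≤ 0.0300, so R_th ≤ R_L · ε/(1−ε) = 68.0 kΩ × 0.0300/0.9700 = 2.10 kΩ.
(Any R1, R2 with R2/(R1+R2) = 0.288 and R1‖R2 ≤ 2.10 kΩ will meet the spec.)

R_th ≤ 2.10 kΩ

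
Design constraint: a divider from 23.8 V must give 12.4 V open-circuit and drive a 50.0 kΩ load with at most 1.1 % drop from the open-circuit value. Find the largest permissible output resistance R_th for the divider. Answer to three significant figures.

R_th ≤ 556 Ω

Loading drop = R_th/(R_th + R_L) ≤ 0.0110, so R_th ≤ R_L · ε/(1−ε) = 50.0 kΩ × 0.0110/0.9890 = 556 Ω.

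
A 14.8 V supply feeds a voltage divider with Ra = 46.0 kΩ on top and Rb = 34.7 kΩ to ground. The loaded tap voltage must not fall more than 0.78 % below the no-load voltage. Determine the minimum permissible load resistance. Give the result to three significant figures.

Output resistance R_th = Ra‖Rb = (46.0 × 34.7)/80.70 = 19.78 kΩ.
The fractional drop is R_th/(R_th + R_L); requiring this ≤ 0.00780 gives R_L ≥ R_th(1/0.00780 − 1) = 19.78 × 127.2 = 2.52 MΩ.

R_L(min) ≈ 2.52 MΩ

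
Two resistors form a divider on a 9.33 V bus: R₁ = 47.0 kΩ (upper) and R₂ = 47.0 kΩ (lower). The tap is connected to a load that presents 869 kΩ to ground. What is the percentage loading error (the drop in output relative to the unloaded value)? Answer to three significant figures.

The divider's output (Thévenin) resistance is R₁‖R₂ = 23.50 kΩ.
Fractional drop under load = R_th/(R_th + R_L) = 23.50 / (23.50 + 869) = 0.02633.
So the output falls by 2.63 %.

2.63 %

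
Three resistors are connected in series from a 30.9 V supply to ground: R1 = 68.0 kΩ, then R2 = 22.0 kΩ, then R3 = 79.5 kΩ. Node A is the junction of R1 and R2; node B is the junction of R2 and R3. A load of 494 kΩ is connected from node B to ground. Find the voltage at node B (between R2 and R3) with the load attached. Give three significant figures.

V ≈ 13.4 V

At node B, R3 is in parallel with the load: R3‖R_L = 68.48 kΩ.
Below node A the resistance is R2 + (R3‖R_L) = 90.48 kΩ, so V_A = 30.9 × 90.48/158.5 = 17.64 V.
Then V_B = V_A × (R3‖R_L)/(R2 + R3‖R_L) = 17.64 × 68.48/90.48 = 13.4 V.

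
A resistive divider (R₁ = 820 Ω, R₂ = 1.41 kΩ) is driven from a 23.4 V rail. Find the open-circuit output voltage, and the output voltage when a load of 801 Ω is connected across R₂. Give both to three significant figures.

Open-circuit: V = 23.4 × 1410/(820 + 1410) = 14.8 V.
With the load, R₂ becomes R₂‖R_L = 510.8 Ω, so V = 23.4 × 510.8/1331 = 8.98 V.

Unloaded: 14.8 V; loaded: 8.98 V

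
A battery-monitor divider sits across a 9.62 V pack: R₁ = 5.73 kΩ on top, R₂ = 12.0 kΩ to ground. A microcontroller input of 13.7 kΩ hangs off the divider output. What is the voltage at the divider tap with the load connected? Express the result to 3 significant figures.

V_out ≈ 5.07 V

The load sits in parallel with R₂: R₂‖R_L = (12.0 × 13.7) / (12.0 + 13.7) = 6.397 kΩ.
V_out = 9.62 × 6.397 / (5.73 + 6.397) = 9.62 × 6.397/12.13 = 5.07 V.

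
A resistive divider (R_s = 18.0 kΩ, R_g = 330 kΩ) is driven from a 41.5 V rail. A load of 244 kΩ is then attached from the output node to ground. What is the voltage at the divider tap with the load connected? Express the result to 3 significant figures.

The load sits in parallel with R_g: R_g‖R_L = (330 × 244) / (330 + 244) = 140.3 kΩ.
V_out = 41.5 × 140.3 / (18.0 + 140.3) = 41.5 × 140.3/158.3 = 36.8 V.
(Unloaded it would have been 39.4 V.)

V_out ≈ 36.8 V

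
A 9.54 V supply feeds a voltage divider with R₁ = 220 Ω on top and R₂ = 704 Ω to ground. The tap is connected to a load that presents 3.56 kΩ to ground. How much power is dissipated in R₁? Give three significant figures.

P ≈ 30.7 mW

Total resistance from the source is R₁ + (R₂‖R_L) = 807.8 Ω, so I = 9.54/807.8 Ω = 11.81 mA.
P = I²·R₁ = (11.81 mA)² × 220 Ω = 30.7 mW.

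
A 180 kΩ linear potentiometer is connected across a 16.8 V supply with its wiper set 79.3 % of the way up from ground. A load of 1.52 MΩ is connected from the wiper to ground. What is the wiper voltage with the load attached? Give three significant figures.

V ≈ 13.1 V

The wiper splits the pot into (1−α)R = 37.26 kΩ above and αR = 142.7 kΩ below.
Lower section ‖ load = 130.5 kΩ.
V_wiper = 16.8 × 130.5/(37.26 + 130.5) = 13.1 V.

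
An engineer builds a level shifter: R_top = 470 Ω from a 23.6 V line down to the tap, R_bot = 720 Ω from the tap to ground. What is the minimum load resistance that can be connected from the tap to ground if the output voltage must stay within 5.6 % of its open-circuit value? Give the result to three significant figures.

R_L(min) ≈ 4.79 kΩ

Output resistance R_th = R_top‖R_bot = (470 × 720)/1190 = 284.4 Ω.
The fractional drop is R_th/(R_th + R_L); requiring this ≤ 0.0560 gives R_L ≥ R_th(1/0.0560 − 1) = 284.4 × 16.86 = 4.79 kΩ.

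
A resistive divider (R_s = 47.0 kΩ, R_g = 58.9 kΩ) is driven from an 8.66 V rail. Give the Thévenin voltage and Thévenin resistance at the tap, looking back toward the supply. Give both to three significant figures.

V_th is the open-circuit tap voltage: 8.66 × 58.9/(47.0 + 58.9) = 4.82 V.
With the supply zeroed, R_s and R_g appear in parallel from the tap: R_th = R_s‖R_g = (47.0 × 58.9)/105.9 = 26.1 kΩ.

V_th = 4.82 V, R_th = 26.1 kΩ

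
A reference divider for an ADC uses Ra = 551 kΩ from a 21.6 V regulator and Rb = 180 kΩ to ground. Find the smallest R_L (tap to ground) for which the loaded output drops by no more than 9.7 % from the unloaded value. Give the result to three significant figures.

Output resistance R_th = Ra‖Rb = (551 × 180)/731.0 = 135.7 kΩ.
The fractional drop is R_th/(R_th + R_L); requiring this ≤ 0.0970 gives R_L ≥ R_th(1/0.0970 − 1) = 135.7 × 9.309 = 1.26 MΩ.

R_L(min) ≈ 1.26 MΩ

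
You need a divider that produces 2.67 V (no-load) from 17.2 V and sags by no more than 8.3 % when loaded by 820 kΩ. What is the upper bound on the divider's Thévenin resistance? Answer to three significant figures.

Loading drop = R_th/(R_th + R_L) ≤ 0.0830, so R_th ≤ R_L · ε/(1−ε) = 820 kΩ × 0.0830/0.9170 = 74.2 kΩ.

R_th ≤ 74.2 kΩ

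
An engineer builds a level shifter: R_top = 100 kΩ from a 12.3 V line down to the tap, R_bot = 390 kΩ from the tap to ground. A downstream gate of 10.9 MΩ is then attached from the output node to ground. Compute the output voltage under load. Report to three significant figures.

The load sits in parallel with R_bot: R_bot‖R_L = (390 × 10900) / (390 + 10900) = 376.5 kΩ.
V_out = 12.3 × 376.5 / (100 + 376.5) = 12.3 × 376.5/476.5 = 9.72 V.

V_out ≈ 9.72 V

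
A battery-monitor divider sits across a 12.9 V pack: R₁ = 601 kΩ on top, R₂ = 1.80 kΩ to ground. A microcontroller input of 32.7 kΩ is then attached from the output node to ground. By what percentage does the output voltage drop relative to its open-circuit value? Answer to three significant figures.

The divider's output (Thévenin) resistance is R₁‖R₂ = 1.795 kΩ.
Fractional drop under load = R_th/(R_th + R_L) = 1.795 / (1.795 + 32.7) = 0.05203.
So the output falls by 5.20 %.

5.20 %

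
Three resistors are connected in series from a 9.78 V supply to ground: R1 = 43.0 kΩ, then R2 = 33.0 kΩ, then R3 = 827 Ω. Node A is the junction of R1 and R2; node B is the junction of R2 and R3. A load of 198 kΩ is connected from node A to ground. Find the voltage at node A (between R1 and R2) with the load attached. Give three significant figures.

V ≈ 3.93 V

Below node A the series string R2+R3 = 33830 Ω sits in parallel with the 198000 Ω load: 28890 Ω.
V_A = 9.78 × 28890/(43000 + 28890) = 3.93 V.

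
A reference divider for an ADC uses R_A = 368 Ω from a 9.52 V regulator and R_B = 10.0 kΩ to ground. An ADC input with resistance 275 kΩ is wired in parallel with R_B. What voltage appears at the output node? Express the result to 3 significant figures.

V_out ≈ 9.17 V

The load sits in parallel with R_B: R_B‖R_L = (10000 × 275000) / (10000 + 275000) = 9649 Ω.
V_out = 9.52 × 9649 / (368 + 9649) = 9.52 × 9649/10020 = 9.17 V.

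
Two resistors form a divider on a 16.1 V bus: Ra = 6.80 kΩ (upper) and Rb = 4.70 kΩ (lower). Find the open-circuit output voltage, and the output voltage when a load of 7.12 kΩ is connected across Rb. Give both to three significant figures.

Unloaded: 6.58 V; loaded: 4.73 V

Open-circuit: V = 16.1 × 4.70/(6.80 + 4.70) = 6.58 V.
With the load, Rb becomes Rb‖R_L = 2.831 kΩ, so V = 16.1 × 2.831/9.631 = 4.73 V.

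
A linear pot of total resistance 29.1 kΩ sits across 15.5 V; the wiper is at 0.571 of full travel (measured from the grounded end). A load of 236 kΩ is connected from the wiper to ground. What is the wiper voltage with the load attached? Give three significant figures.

The wiper splits the pot into (1−α)R = 12.48 kΩ above and αR = 16.62 kΩ below.
Lower section ‖ load = 15.52 kΩ.
V_wiper = 15.5 × 15.52/(12.48 + 15.52) = 8.59 V.

V ≈ 8.59 V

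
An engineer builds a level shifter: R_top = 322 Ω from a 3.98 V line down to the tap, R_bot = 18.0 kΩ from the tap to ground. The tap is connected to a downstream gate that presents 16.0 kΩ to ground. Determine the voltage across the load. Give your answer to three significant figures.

The load sits in parallel with R_bot: R_bot‖R_L = (18000 × 16000) / (18000 + 16000) = 8471 Ω.
V_out = 3.98 × 8471 / (322 + 8471) = 3.98 × 8471/8793 = 3.83 V.

V_out ≈ 3.83 V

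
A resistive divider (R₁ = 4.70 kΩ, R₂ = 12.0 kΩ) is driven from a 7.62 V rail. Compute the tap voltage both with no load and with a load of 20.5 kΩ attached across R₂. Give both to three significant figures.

Open-circuit: V = 7.62 × 12.0/(4.70 + 12.0) = 5.48 V.
With the load, R₂ becomes R₂‖R_L = 7.569 kΩ, so V = 7.62 × 7.569/12.27 = 4.70 V.

Unloaded: 5.48 V; loaded: 4.70 V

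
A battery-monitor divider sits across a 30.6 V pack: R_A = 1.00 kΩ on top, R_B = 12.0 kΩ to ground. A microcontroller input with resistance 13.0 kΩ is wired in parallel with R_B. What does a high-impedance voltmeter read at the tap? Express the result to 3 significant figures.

The load sits in parallel with R_B: R_B‖R_L = (12.0 × 13.0) / (12.0 + 13.0) = 6.240 kΩ.
V_out = 30.6 × 6.240 / (1.00 + 6.240) = 30.6 × 6.240/7.240 = 26.4 V.

V_out ≈ 26.4 V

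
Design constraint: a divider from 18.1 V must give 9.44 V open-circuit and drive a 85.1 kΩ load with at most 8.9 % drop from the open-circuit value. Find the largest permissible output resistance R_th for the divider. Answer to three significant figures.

Loading drop = R_th/(R_th + R_L) ≤ 0.0890, so R_th ≤ R_L · ε/(1−ε) = 85.1 kΩ × 0.0890/0.9110 = 8.31 kΩ.

R_th ≤ 8.31 kΩ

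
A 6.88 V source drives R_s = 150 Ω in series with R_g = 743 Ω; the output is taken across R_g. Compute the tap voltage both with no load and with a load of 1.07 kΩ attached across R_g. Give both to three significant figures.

Unloaded: 5.72 V; loaded: 5.13 V

Open-circuit: V = 6.88 × 743/(150 + 743) = 5.72 V.
With the load, R_g becomes R_g‖R_L = 438.5 Ω, so V = 6.88 × 438.5/588.5 = 5.13 V.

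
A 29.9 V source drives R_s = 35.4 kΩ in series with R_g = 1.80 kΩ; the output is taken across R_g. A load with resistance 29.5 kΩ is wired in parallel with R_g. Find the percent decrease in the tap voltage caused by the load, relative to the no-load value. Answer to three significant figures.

5.49 %

The divider's output (Thévenin) resistance is R_s‖R_g = 1.713 kΩ.
Fractional drop under load = R_th/(R_th + R_L) = 1.713 / (1.713 + 29.5) = 0.05488.
So the output falls by 5.49 %.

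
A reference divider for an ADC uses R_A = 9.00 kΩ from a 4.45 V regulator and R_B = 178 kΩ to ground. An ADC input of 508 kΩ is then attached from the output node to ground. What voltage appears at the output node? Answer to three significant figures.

The load sits in parallel with R_B: R_B‖R_L = (178 × 508) / (178 + 508) = 131.8 kΩ.
V_out = 4.45 × 131.8 / (9.00 + 131.8) = 4.45 × 131.8/140.8 = 4.17 V.
(Unloaded it would have been 4.24 V.)

V_out ≈ 4.17 V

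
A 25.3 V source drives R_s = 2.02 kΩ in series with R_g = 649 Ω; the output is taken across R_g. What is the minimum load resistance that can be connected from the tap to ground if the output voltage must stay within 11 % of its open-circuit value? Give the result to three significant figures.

R_L(min) ≈ 3.97 kΩ

Output resistance R_th = R_s‖R_g = (2020 × 649)/2669 = 491.2 Ω.
The fractional drop is R_th/(R_th + R_L); requiring this ≤ 0.110 gives R_L ≥ R_th(1/0.110 − 1) = 491.2 × 8.091 = 3.97 kΩ.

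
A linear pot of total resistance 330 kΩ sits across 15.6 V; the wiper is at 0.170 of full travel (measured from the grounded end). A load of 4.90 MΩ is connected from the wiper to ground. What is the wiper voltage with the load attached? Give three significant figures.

The wiper splits the pot into (1−α)R = 273.9 kΩ above and αR = 56.10 kΩ below.
Lower section ‖ load = 55.46 kΩ.
V_wiper = 15.6 × 55.46/(273.9 + 55.46) = 2.63 V.

V ≈ 2.63 V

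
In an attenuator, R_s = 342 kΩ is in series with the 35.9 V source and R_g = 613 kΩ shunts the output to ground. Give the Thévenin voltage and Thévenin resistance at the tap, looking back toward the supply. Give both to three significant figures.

V_th is the open-circuit tap voltage: 35.9 × 613/(342 + 613) = 23.0 V.
With the supply zeroed, R_s and R_g appear in parallel from the tap: R_th = R_s‖R_g = (342 × 613)/955.0 = 220 kΩ.

V_th = 23.0 V, R_th = 220 kΩ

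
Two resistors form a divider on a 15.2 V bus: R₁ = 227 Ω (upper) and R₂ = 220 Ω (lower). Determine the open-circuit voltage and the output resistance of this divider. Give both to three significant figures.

V_th is the open-circuit tap voltage: 15.2 × 220/(227 + 220) = 7.48 V.
With the supply zeroed, R₁ and R₂ appear in parallel from the tap: R_th = R₁‖R₂ = (227 × 220)/447.0 = 112 Ω.

V_th = 7.48 V, R_th = 112 Ω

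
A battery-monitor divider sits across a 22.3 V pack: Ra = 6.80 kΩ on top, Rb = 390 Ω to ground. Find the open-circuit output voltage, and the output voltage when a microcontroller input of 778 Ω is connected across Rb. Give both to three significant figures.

Unloaded: 1.21 V; loaded: 0.821 V

Open-circuit: V = 22.3 × 390/(6800 + 390) = 1.21 V.
With the load, Rb becomes Rb‖R_L = 259.8 Ω, so V = 22.3 × 259.8/7060 = 0.821 V.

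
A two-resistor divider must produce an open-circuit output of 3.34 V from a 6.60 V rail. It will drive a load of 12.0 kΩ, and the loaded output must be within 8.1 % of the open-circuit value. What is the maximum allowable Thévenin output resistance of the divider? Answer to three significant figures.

R_th ≤ 1.06 kΩ

Loading drop = R_th/(R_th + R_L) ≤ 0.0810, so R_th ≤ R_L · ε/(1−ε) = 12.0 kΩ × 0.0810/0.9190 = 1.06 kΩ.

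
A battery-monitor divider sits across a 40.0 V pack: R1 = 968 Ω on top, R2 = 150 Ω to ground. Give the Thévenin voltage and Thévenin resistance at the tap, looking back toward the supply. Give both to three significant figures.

V_th is the open-circuit tap voltage: 40.0 × 150/(968 + 150) = 5.37 V.
With the supply zeroed, R1 and R2 appear in parallel from the tap: R_th = R1‖R2 = (968 × 150)/1118 = 130 Ω.

V_th = 5.37 V, R_th = 130 Ω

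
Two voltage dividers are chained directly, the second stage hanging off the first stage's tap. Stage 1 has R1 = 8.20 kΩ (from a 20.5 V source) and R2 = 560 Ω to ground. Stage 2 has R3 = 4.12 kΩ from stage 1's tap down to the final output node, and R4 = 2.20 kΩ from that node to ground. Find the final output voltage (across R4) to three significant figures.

Stage 2 presents R3+R4 = 6320 Ω as a load on stage 1's tap.
Stage 1's lower leg becomes R2‖(R3+R4) = 514.4 Ω, so V_mid = 20.5 × 514.4/8714 = 1.210 V.
Stage 2 is itself unloaded: V_out = V_mid × R4/(R3+R4) = 1.210 × 2200/6320 = 0.421 V.

V_out ≈ 0.421 V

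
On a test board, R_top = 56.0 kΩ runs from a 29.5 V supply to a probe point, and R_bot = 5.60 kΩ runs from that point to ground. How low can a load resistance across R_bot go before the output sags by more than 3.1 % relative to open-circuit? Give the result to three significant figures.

Output resistance R_th = R_top‖R_bot = (56.0 × 5.60)/61.60 = 5.091 kΩ.
The fractional drop is R_th/(R_th + R_L); requiring this ≤ 0.0310 gives R_L ≥ R_th(1/0.0310 − 1) = 5.091 × 31.26 = 159 kΩ.

R_L(min) ≈ 159 kΩ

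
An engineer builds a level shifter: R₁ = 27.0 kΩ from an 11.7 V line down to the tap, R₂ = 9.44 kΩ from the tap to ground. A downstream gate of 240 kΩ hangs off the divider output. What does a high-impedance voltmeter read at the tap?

V_out ≈ 2.95 V

The load sits in parallel with R₂: R₂‖R_L = (9.44 × 240) / (9.44 + 240) = 9.083 kΩ.
V_out = 11.7 × 9.083 / (27.0 + 9.083) = 11.7 × 9.083/36.08 = 2.95 V.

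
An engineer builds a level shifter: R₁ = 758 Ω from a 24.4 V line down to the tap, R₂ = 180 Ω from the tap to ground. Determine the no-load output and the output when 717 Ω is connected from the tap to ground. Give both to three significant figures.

Open-circuit: V = 24.4 × 180/(758 + 180) = 4.68 V.
With the load, R₂ becomes R₂‖R_L = 143.9 Ω, so V = 24.4 × 143.9/901.9 = 3.89 V.

Unloaded: 4.68 V; loaded: 3.89 V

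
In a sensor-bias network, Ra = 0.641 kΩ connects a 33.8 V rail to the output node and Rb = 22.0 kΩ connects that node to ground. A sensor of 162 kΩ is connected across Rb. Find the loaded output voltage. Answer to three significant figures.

V_out ≈ 32.7 V

The load sits in parallel with Rb: Rb‖R_L = (22000 × 162000) / (22000 + 162000) = 19370 Ω.
V_out = 33.8 × 19370 / (641 + 19370) = 33.8 × 19370/20010 = 32.7 V.
(Unloaded it would have been 32.8 V.)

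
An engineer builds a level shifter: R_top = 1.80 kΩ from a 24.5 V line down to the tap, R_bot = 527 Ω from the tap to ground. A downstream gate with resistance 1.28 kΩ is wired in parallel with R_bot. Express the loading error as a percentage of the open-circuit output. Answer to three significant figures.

24.2 %

The divider's output (Thévenin) resistance is R_top‖R_bot = 407.6 Ω.
Fractional drop under load = R_th/(R_th + R_L) = 407.6 / (407.6 + 1280) = 0.2415.
So the output falls by 24.2 %.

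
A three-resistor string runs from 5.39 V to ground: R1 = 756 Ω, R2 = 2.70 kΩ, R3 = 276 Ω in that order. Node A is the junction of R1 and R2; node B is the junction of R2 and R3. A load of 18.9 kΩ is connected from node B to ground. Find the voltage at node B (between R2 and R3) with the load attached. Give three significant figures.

V ≈ 0.393 V

At node B, R3 is in parallel with the load: R3‖R_L = 272.0 Ω.
Below node A the resistance is R2 + (R3‖R_L) = 2972 Ω, so V_A = 5.39 × 2972/3728 = 4.297 V.
Then V_B = V_A × (R3‖R_L)/(R2 + R3‖R_L) = 4.297 × 272.0/2972 = 0.393 V.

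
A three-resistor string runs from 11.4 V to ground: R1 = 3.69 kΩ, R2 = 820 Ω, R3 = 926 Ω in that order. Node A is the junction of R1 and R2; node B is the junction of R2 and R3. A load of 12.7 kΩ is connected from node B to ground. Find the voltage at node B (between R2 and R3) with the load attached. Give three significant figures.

V ≈ 1.83 V

At node B, R3 is in parallel with the load: R3‖R_L = 863.1 Ω.
Below node A the resistance is R2 + (R3‖R_L) = 1683 Ω, so V_A = 11.4 × 1683/5373 = 3.571 V.
Then V_B = V_A × (R3‖R_L)/(R2 + R3‖R_L) = 3.571 × 863.1/1683 = 1.83 V.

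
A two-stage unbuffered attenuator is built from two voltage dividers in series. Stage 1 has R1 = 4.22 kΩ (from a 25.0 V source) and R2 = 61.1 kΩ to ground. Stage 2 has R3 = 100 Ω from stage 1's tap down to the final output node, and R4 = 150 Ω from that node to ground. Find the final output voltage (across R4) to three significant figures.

Stage 2 presents R3+R4 = 250.0 Ω as a load on stage 1's tap.
Stage 1's lower leg becomes R2‖(R3+R4) = 249.0 Ω, so V_mid = 25.0 × 249.0/4469 = 1.393 V.
Stage 2 is itself unloaded: V_out = V_mid × R4/(R3+R4) = 1.393 × 150/250.0 = 0.836 V.

V_out ≈ 0.836 V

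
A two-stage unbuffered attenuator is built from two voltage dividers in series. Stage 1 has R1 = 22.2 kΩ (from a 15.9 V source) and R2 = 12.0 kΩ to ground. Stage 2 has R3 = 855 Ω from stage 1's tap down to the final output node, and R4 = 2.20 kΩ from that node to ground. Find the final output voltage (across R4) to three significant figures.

Stage 2 presents R3+R4 = 3055 Ω as a load on stage 1's tap.
Stage 1's lower leg becomes R2‖(R3+R4) = 2435 Ω, so V_mid = 15.9 × 2435/24640 = 1.572 V.
Stage 2 is itself unloaded: V_out = V_mid × R4/(R3+R4) = 1.572 × 2200/3055 = 1.13 V.

V_out ≈ 1.13 V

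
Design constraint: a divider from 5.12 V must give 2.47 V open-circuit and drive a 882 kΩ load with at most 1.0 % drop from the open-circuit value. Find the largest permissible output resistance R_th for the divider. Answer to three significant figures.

Loading drop = R_th/(R_th + R_L) ≤ 0.0100, so R_th ≤ R_L · ε/(1−ε) = 882 kΩ × 0.0100/0.9900 = 8.91 kΩ.
(Any R1, R2 with R2/(R1+R2) = 0.482 and R1‖R2 ≤ 8.91 kΩ will meet the spec.)

R_th ≤ 8.91 kΩ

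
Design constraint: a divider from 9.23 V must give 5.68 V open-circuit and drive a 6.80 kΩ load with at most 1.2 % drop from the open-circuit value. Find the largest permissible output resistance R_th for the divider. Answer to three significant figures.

Loading drop = R_th/(R_th + R_L) ≤ 0.0120, so R_th ≤ R_L · ε/(1−ε) = 6.80 kΩ × 0.0120/0.9880 = 82.6 Ω.
(Any R1, R2 with R2/(R1+R2) = 0.615 and R1‖R2 ≤ 82.6 Ω will meet the spec.)

R_th ≤ 82.6 Ω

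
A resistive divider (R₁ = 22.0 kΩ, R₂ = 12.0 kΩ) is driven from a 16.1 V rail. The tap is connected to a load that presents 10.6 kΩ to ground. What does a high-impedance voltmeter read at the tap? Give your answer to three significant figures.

V_out ≈ 3.28 V

The load sits in parallel with R₂: R₂‖R_L = (12.0 × 10.6) / (12.0 + 10.6) = 5.628 kΩ.
V_out = 16.1 × 5.628 / (22.0 + 5.628) = 16.1 × 5.628/27.63 = 3.28 V.
(Unloaded it would have been 5.68 V.)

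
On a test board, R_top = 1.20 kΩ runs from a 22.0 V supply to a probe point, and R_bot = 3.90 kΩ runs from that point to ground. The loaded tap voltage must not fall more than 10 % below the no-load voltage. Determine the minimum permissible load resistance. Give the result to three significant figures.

Output resistance R_th = R_top‖R_bot = (1200 × 3900)/5100 = 917.6 Ω.
The fractional drop is R_th/(R_th + R_L); requiring this ≤ 0.100 gives R_L ≥ R_th(1/0.100 − 1) = 917.6 × 9.000 = 8.26 kΩ.

R_L(min) ≈ 8.26 kΩ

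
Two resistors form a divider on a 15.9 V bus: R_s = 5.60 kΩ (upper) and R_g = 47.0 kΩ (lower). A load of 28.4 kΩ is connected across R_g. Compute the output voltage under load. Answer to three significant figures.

V_out ≈ 12.1 V

The load sits in parallel with R_g: R_g‖R_L = (47.0 × 28.4) / (47.0 + 28.4) = 17.70 kΩ.
V_out = 15.9 × 17.70 / (5.60 + 17.70) = 15.9 × 17.70/23.30 = 12.1 V.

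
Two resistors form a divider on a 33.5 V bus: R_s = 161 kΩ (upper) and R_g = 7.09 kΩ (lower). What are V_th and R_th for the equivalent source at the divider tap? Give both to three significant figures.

V_th = 1.41 V, R_th = 6.79 kΩ

V_th is the open-circuit tap voltage: 33.5 × 7.09/(161 + 7.09) = 1.41 V.
With the supply zeroed, R_s and R_g appear in parallel from the tap: R_th = R_s‖R_g = (161 × 7.09)/168.1 = 6.79 kΩ.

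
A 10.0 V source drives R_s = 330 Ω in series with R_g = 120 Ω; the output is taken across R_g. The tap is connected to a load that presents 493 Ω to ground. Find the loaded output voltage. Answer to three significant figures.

The load sits in parallel with R_g: R_g‖R_L = (120 × 493) / (120 + 493) = 96.51 Ω.
V_out = 10.0 × 96.51 / (330 + 96.51) = 10.0 × 96.51/426.5 = 2.26 V.

V_out ≈ 2.26 V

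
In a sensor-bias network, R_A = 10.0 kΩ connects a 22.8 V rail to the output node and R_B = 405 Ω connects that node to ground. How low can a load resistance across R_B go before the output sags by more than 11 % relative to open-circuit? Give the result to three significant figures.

R_L(min) ≈ 3.15 kΩ

Output resistance R_th = R_A‖R_B = (10000 × 405)/10400 = 389.2 Ω.
The fractional drop is R_th/(R_th + R_L); requiring this ≤ 0.110 gives R_L ≥ R_th(1/0.110 − 1) = 389.2 × 8.091 = 3.15 kΩ.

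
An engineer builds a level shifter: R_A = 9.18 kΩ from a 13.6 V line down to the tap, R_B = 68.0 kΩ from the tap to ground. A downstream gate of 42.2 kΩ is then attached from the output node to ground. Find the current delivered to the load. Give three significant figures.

I_L ≈ 0.238 mA

R_B‖R_L = 26.04 kΩ; V_out = 13.6 × 26.04/35.22 = 10.06 V.
I_L = V_out / R_L = 10.06 / 42.2 kΩ = 0.238 mA.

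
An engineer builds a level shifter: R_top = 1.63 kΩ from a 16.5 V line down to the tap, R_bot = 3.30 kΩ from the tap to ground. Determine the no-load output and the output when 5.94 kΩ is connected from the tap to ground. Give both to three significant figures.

Unloaded: 11.0 V; loaded: 9.33 V

Open-circuit: V = 16.5 × 3.30/(1.63 + 3.30) = 11.0 V.
With the load, R_bot becomes R_bot‖R_L = 2.121 kΩ, so V = 16.5 × 2.121/3.751 = 9.33 V.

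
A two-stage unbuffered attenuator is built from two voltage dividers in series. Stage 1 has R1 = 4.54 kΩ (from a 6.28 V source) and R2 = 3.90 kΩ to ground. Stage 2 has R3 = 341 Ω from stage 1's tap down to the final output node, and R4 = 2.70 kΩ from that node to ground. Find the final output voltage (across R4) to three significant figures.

V_out ≈ 1.52 V

Stage 2 presents R3+R4 = 3041 Ω as a load on stage 1's tap.
Stage 1's lower leg becomes R2‖(R3+R4) = 1709 Ω, so V_mid = 6.28 × 1709/6249 = 1.717 V.
Stage 2 is itself unloaded: V_out = V_mid × R4/(R3+R4) = 1.717 × 2700/3041 = 1.52 V.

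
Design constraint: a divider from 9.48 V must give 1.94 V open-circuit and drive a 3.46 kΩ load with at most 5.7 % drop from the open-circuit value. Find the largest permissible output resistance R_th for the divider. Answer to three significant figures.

Loading drop = R_th/(R_th + R_L) ≤ 0.0570, so R_th ≤ R_L · ε/(1−ε) = 3.46 kΩ × 0.0570/0.9430 = 209 Ω.
(Any R1, R2 with R2/(R1+R2) = 0.205 and R1‖R2 ≤ 209 Ω will meet the spec.)

R_th ≤ 209 Ω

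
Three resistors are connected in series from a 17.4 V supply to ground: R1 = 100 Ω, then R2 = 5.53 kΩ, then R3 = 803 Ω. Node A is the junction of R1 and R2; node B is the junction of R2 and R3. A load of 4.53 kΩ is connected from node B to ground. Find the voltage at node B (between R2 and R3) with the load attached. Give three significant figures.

At node B, R3 is in parallel with the load: R3‖R_L = 682.1 Ω.
Below node A the resistance is R2 + (R3‖R_L) = 6212 Ω, so V_A = 17.4 × 6212/6312 = 17.12 V.
Then V_B = V_A × (R3‖R_L)/(R2 + R3‖R_L) = 17.12 × 682.1/6212 = 1.88 V.

V ≈ 1.88 V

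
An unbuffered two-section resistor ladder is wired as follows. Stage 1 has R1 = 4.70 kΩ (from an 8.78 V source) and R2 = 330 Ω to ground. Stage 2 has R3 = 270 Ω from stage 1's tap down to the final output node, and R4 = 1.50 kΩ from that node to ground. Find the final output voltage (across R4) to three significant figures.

V_out ≈ 0.416 V

Stage 2 presents R3+R4 = 1770 Ω as a load on stage 1's tap.
Stage 1's lower leg becomes R2‖(R3+R4) = 278.1 Ω, so V_mid = 8.78 × 278.1/4978 = 0.4906 V.
Stage 2 is itself unloaded: V_out = V_mid × R4/(R3+R4) = 0.4906 × 1500/1770 = 0.416 V.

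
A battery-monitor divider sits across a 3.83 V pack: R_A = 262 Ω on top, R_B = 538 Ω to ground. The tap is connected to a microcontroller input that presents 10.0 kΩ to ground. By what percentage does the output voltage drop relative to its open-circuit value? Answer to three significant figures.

1.73 %

The divider's output (Thévenin) resistance is R_A‖R_B = 176.2 Ω.
Fractional drop under load = R_th/(R_th + R_L) = 176.2 / (176.2 + 10000) = 0.01731.
So the output falls by 1.73 %.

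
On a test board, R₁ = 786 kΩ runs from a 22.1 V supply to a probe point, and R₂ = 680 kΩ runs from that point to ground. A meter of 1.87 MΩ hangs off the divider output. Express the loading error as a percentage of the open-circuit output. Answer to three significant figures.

The divider's output (Thévenin) resistance is R₁‖R₂ = 364.6 kΩ.
Fractional drop under load = R_th/(R_th + R_L) = 364.6 / (364.6 + 1870) = 0.1632.
So the output falls by 16.3 %.

16.3 %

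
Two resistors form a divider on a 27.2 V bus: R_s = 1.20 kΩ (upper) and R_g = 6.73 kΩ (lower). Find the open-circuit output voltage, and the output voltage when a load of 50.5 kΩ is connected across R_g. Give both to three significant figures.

Open-circuit: V = 27.2 × 6.73/(1.20 + 6.73) = 23.1 V.
With the load, R_g becomes R_g‖R_L = 5.939 kΩ, so V = 27.2 × 5.939/7.139 = 22.6 V.

Unloaded: 23.1 V; loaded: 22.6 V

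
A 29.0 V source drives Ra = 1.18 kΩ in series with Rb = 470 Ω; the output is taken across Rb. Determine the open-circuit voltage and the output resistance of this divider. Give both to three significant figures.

V_th is the open-circuit tap voltage: 29.0 × 470/(1180 + 470) = 8.26 V.
With the supply zeroed, Ra and Rb appear in parallel from the tap: R_th = Ra‖Rb = (1180 × 470)/1650 = 336 Ω.

V_th = 8.26 V, R_th = 336 Ω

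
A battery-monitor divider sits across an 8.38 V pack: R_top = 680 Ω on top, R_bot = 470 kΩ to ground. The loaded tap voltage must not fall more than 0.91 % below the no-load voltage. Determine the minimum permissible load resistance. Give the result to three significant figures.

Output resistance R_th = R_top‖R_bot = (680 × 470000)/470700 = 679.0 Ω.
The fractional drop is R_th/(R_th + R_L); requiring this ≤ 0.00910 gives R_L ≥ R_th(1/0.00910 − 1) = 679.0 × 108.9 = 73.9 kΩ.

R_L(min) ≈ 73.9 kΩ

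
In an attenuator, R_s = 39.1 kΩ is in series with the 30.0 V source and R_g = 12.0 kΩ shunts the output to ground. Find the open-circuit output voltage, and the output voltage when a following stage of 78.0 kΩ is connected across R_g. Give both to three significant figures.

Unloaded: 7.05 V; loaded: 6.30 V

Open-circuit: V = 30.0 × 12.0/(39.1 + 12.0) = 7.05 V.
With the load, R_g becomes R_g‖R_L = 10.40 kΩ, so V = 30.0 × 10.40/49.50 = 6.30 V.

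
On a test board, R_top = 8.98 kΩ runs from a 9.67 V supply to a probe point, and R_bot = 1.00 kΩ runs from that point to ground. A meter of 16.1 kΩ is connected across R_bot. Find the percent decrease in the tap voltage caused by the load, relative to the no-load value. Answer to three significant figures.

The divider's output (Thévenin) resistance is R_top‖R_bot = 0.8998 kΩ.
Fractional drop under load = R_th/(R_th + R_L) = 0.8998 / (0.8998 + 16.1) = 0.05293.
So the output falls by 5.29 %.

5.29 %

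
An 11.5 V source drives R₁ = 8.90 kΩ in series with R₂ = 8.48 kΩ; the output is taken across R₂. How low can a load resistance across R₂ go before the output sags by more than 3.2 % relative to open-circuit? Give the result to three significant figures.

Output resistance R_th = R₁‖R₂ = (8.90 × 8.48)/17.38 = 4.342 kΩ.
The fractional drop is R_th/(R_th + R_L); requiring this ≤ 0.0320 gives R_L ≥ R_th(1/0.0320 − 1) = 4.342 × 30.25 = 131 kΩ.

R_L(min) ≈ 131 kΩ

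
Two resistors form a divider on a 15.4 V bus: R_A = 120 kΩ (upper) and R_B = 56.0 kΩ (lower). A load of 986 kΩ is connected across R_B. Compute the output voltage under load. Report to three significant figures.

V_out ≈ 4.72 V

The load sits in parallel with R_B: R_B‖R_L = (56.0 × 986) / (56.0 + 986) = 52.99 kΩ.
V_out = 15.4 × 52.99 / (120 + 52.99) = 15.4 × 52.99/173.0 = 4.72 V.
(Unloaded it would have been 4.90 V.)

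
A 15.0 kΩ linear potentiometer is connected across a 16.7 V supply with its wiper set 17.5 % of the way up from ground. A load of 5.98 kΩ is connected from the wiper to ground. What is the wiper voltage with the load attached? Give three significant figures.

The wiper splits the pot into (1−α)R = 12.38 kΩ above and αR = 2.625 kΩ below.
Lower section ‖ load = 1.824 kΩ.
V_wiper = 16.7 × 1.824/(12.38 + 1.824) = 2.15 V.

V ≈ 2.15 V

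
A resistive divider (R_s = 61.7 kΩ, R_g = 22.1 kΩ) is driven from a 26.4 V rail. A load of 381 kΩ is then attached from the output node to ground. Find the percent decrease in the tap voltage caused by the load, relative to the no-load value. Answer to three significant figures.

The divider's output (Thévenin) resistance is R_s‖R_g = 16.27 kΩ.
Fractional drop under load = R_th/(R_th + R_L) = 16.27 / (16.27 + 381) = 0.04096.
So the output falls by 4.10 %.

4.10 %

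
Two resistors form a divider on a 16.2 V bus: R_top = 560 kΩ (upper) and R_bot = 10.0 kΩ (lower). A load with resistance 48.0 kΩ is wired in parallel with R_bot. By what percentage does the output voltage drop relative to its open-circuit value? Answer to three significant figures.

17.0 %

The divider's output (Thévenin) resistance is R_top‖R_bot = 9.825 kΩ.
Fractional drop under load = R_th/(R_th + R_L) = 9.825 / (9.825 + 48.0) = 0.1699.
So the output falls by 17.0 %.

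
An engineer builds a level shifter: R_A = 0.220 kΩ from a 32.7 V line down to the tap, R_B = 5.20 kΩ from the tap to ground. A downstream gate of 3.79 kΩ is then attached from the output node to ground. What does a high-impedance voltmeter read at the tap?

V_out ≈ 29.7 V

The load sits in parallel with R_B: R_B‖R_L = (5200 × 3790) / (5200 + 3790) = 2192 Ω.
V_out = 32.7 × 2192 / (220 + 2192) = 32.7 × 2192/2412 = 29.7 V.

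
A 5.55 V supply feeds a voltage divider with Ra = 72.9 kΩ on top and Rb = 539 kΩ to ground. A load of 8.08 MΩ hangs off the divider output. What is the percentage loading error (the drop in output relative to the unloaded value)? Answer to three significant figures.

The divider's output (Thévenin) resistance is Ra‖Rb = 64.21 kΩ.
Fractional drop under load = R_th/(R_th + R_L) = 64.21 / (64.21 + 8080) = 0.007885.
So the output falls by 0.788 %.

0.788 %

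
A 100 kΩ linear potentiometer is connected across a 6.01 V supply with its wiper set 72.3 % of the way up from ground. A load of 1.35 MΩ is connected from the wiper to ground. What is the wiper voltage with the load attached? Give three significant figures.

The wiper splits the pot into (1−α)R = 27.70 kΩ above and αR = 72.30 kΩ below.
Lower section ‖ load = 68.62 kΩ.
V_wiper = 6.01 × 68.62/(27.70 + 68.62) = 4.28 V.

V ≈ 4.28 V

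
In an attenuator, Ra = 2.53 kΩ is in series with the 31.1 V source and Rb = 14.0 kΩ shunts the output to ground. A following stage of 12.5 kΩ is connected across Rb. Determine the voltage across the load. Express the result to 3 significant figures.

V_out ≈ 22.5 V

The load sits in parallel with Rb: Rb‖R_L = (14.0 × 12.5) / (14.0 + 12.5) = 6.604 kΩ.
V_out = 31.1 × 6.604 / (2.53 + 6.604) = 31.1 × 6.604/9.134 = 22.5 V.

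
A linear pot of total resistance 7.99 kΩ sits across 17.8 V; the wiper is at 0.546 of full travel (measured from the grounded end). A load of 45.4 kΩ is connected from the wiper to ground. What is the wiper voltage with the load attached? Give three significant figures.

V ≈ 9.31 V

The wiper splits the pot into (1−α)R = 3.627 kΩ above and αR = 4.363 kΩ below.
Lower section ‖ load = 3.980 kΩ.
V_wiper = 17.8 × 3.980/(3.627 + 3.980) = 9.31 V.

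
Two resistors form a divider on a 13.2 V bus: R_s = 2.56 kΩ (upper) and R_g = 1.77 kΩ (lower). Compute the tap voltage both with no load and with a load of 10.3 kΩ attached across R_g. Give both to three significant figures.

Open-circuit: V = 13.2 × 1.77/(2.56 + 1.77) = 5.40 V.
With the load, R_g becomes R_g‖R_L = 1.510 kΩ, so V = 13.2 × 1.510/4.070 = 4.90 V.

Unloaded: 5.40 V; loaded: 4.90 V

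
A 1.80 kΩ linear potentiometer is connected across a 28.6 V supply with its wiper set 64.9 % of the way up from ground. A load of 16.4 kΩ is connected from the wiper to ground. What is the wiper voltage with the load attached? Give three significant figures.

V ≈ 18.1 V

The wiper splits the pot into (1−α)R = 631.8 Ω above and αR = 1168 Ω below.
Lower section ‖ load = 1091 Ω.
V_wiper = 28.6 × 1091/(631.8 + 1091) = 18.1 V.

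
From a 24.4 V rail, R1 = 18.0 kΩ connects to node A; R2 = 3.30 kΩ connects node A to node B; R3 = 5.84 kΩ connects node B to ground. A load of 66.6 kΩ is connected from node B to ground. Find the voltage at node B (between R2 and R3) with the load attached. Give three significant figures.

V ≈ 4.91 V

At node B, R3 is in parallel with the load: R3‖R_L = 5.369 kΩ.
Below node A the resistance is R2 + (R3‖R_L) = 8.669 kΩ, so V_A = 24.4 × 8.669/26.67 = 7.932 V.
Then V_B = V_A × (R3‖R_L)/(R2 + R3‖R_L) = 7.932 × 5.369/8.669 = 4.91 V.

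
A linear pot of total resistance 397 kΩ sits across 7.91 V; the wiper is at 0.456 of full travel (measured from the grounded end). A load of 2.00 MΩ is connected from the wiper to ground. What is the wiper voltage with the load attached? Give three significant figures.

The wiper splits the pot into (1−α)R = 216.0 kΩ above and αR = 181.0 kΩ below.
Lower section ‖ load = 166.0 kΩ.
V_wiper = 7.91 × 166.0/(216.0 + 166.0) = 3.44 V.

V ≈ 3.44 V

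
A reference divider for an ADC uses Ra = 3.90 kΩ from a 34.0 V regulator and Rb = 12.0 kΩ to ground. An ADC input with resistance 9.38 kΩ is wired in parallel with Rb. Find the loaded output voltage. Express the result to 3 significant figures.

The load sits in parallel with Rb: Rb‖R_L = (12.0 × 9.38) / (12.0 + 9.38) = 5.265 kΩ.
V_out = 34.0 × 5.265 / (3.90 + 5.265) = 34.0 × 5.265/9.165 = 19.5 V.
(Unloaded it would have been 25.7 V.)

V_out ≈ 19.5 V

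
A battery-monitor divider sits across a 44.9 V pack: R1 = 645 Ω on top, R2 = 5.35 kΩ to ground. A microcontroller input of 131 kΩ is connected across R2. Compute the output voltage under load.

The load sits in parallel with R2: R2‖R_L = (5350 × 131000) / (5350 + 131000) = 5140 Ω.
V_out = 44.9 × 5140 / (645 + 5140) = 44.9 × 5140/5785 = 39.9 V.

V_out ≈ 39.9 V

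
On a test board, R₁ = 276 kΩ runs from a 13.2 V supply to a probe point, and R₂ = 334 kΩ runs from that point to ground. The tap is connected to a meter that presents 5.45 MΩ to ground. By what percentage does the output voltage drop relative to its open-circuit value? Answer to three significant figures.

The divider's output (Thévenin) resistance is R₁‖R₂ = 151.1 kΩ.
Fractional drop under load = R_th/(R_th + R_L) = 151.1 / (151.1 + 5450) = 0.02698.
So the output falls by 2.70 %.

2.70 %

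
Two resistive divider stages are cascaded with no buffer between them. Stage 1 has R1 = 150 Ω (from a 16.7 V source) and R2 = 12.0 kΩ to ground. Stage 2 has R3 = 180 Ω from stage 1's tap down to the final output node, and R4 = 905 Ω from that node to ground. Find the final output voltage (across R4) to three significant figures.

Stage 2 presents R3+R4 = 1085 Ω as a load on stage 1's tap.
Stage 1's lower leg becomes R2‖(R3+R4) = 995.0 Ω, so V_mid = 16.7 × 995.0/1145 = 14.51 V.
Stage 2 is itself unloaded: V_out = V_mid × R4/(R3+R4) = 14.51 × 905/1085 = 12.1 V.

V_out ≈ 12.1 V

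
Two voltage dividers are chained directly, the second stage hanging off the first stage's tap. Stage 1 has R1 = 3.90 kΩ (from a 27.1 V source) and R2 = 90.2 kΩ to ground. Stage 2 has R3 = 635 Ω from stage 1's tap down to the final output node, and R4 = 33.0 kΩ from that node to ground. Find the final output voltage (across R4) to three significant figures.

Stage 2 presents R3+R4 = 33640 Ω as a load on stage 1's tap.
Stage 1's lower leg becomes R2‖(R3+R4) = 24500 Ω, so V_mid = 27.1 × 24500/28400 = 23.38 V.
Stage 2 is itself unloaded: V_out = V_mid × R4/(R3+R4) = 23.38 × 33000/33640 = 22.9 V.

V_out ≈ 22.9 V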